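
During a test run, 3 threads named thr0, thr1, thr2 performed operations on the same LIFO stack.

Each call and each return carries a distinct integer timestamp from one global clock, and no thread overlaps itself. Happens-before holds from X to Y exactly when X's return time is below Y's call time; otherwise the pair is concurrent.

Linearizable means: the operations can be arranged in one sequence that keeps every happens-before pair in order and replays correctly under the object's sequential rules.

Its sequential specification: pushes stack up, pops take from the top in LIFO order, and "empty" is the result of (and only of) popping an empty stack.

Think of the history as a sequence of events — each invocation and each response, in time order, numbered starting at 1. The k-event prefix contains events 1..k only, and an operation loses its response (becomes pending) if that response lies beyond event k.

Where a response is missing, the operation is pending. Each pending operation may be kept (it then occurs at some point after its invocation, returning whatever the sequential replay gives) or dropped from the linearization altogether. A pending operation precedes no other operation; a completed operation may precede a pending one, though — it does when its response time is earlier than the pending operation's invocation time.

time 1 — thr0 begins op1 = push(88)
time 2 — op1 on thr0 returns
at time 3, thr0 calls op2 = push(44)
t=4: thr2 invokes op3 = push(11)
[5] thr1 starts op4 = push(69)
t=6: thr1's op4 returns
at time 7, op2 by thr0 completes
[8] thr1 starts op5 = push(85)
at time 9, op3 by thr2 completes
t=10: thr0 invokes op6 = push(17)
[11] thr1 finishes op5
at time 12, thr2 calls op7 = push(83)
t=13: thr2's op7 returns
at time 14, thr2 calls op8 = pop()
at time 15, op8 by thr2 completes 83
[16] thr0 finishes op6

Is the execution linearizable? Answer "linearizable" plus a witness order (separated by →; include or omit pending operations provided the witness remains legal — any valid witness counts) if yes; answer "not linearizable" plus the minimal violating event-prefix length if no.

1. op1 push(88), leaving stack <88>
2. op2 push(44), leaving stack <88,44>
3. op3 push(11), leaving stack <88,44,11>
4. op4 push(69), leaving stack <88,44,11,69>
5. op5 push(85), leaving stack <88,44,11,69,85>
6. op6 push(17), leaving stack <88,44,11,69,85,17>
7. op7 push(83), leaving stack <88,44,11,69,85,17,83>
8. op8 pop() → 83, leaving stack <88,44,11,69,85,17>

linearizable — witness: op1 → op2 → op3 → op4 → op5 → op6 → op7 → op8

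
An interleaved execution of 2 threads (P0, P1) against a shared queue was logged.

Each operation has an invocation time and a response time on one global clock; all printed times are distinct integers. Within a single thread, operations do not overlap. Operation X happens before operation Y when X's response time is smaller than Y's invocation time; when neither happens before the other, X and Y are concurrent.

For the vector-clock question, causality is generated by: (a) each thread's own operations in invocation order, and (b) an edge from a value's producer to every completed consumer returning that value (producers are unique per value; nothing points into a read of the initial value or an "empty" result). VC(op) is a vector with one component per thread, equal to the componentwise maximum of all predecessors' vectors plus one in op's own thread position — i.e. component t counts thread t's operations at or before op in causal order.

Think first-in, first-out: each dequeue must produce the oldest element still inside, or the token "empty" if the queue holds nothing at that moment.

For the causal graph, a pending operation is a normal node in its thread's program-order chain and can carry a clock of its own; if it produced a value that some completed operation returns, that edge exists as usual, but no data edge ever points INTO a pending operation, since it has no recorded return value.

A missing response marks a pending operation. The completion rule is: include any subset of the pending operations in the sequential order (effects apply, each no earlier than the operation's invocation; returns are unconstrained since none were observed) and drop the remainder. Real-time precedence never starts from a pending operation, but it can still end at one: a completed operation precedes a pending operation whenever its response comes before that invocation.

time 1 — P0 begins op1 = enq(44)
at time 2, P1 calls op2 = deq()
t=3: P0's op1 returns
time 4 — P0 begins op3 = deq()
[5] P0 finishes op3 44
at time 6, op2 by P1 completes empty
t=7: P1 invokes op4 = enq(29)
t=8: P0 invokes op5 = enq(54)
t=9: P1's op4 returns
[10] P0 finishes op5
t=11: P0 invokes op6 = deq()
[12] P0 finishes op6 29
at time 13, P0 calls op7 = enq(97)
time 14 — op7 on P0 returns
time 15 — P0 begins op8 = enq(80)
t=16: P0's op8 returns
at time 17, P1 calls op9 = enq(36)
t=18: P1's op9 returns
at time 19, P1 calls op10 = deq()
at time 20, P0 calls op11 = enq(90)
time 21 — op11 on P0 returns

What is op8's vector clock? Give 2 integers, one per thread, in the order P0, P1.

(6, 2)

root op op2, invoked 2: fresh clock plus P1's own tick → (0, 1)
root op op1, invoked 1: fresh clock plus P0's own tick → (1, 0)
invoked at 7, op4 merges VC(op2)=(0, 1) and bumps P1's slot → (0, 2)
invoked at 4, op3 merges VC(op1)=(1, 0) and bumps P0's slot → (2, 0)
invoked at 17, op9 merges VC(op4)=(0, 2) and bumps P1's slot → (0, 3)
invoked at 8, op5 merges VC(op3)=(2, 0) and bumps P0's slot → (3, 0)
invoked at 19, op10 merges VC(op9)=(0, 3) and bumps P1's slot → (0, 4)
invoked at 11, op6 merges VC(op4)=(0, 2), VC(op5)=(3, 0) and bumps P0's slot → (4, 2)
invoked at 13, op7 merges VC(op6)=(4, 2) and bumps P0's slot → (5, 2)
invoked at 15, op8 merges VC(op7)=(5, 2) and bumps P0's slot → (6, 2)
invoked at 20, op11 merges VC(op8)=(6, 2) and bumps P0's slot → (7, 2)
target: VC(op8) = (6, 2)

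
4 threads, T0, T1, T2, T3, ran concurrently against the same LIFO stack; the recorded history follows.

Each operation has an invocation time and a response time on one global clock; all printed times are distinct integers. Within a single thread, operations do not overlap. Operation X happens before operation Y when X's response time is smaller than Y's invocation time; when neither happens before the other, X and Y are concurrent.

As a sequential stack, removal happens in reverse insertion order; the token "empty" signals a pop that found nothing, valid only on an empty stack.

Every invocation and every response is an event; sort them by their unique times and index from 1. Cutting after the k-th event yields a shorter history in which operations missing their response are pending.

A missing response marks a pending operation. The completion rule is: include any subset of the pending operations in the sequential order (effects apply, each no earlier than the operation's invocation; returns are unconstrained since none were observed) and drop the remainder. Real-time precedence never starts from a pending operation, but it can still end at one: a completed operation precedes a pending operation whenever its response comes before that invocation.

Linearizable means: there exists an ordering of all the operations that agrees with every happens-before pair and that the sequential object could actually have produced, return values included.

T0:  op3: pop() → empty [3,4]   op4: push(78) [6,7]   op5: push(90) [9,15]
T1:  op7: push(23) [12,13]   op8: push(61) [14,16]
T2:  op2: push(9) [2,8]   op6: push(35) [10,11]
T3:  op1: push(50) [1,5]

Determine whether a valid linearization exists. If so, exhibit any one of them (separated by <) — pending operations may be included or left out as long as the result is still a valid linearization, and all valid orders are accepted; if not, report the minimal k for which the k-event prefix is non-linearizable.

linearizable — witness: op3 < op1 < op2 < op4 < op5 < op6 < op7 < op8

1. op3 pop() → empty, leaving stack <>
2. op1 push(50), leaving stack <50>
3. op2 push(9), leaving stack <50,9>
4. op4 push(78), leaving stack <50,9,78>
5. op5 push(90), leaving stack <50,9,78,90>
6. op6 push(35), leaving stack <50,9,78,90,35>
7. op7 push(23), leaving stack <50,9,78,90,35,23>
8. op8 push(61), leaving stack <50,9,78,90,35,23,61>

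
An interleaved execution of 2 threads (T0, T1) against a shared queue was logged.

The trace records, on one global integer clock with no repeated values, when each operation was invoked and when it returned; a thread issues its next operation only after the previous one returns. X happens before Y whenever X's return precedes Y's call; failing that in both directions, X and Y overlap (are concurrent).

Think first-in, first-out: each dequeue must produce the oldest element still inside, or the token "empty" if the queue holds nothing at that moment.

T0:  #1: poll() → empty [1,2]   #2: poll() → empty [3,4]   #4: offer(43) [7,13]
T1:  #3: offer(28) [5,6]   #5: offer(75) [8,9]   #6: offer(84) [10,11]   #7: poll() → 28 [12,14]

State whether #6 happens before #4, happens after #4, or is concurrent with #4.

#6 spans [10,11], #4 spans [7,13]
the intervals overlap in both directions

concurrent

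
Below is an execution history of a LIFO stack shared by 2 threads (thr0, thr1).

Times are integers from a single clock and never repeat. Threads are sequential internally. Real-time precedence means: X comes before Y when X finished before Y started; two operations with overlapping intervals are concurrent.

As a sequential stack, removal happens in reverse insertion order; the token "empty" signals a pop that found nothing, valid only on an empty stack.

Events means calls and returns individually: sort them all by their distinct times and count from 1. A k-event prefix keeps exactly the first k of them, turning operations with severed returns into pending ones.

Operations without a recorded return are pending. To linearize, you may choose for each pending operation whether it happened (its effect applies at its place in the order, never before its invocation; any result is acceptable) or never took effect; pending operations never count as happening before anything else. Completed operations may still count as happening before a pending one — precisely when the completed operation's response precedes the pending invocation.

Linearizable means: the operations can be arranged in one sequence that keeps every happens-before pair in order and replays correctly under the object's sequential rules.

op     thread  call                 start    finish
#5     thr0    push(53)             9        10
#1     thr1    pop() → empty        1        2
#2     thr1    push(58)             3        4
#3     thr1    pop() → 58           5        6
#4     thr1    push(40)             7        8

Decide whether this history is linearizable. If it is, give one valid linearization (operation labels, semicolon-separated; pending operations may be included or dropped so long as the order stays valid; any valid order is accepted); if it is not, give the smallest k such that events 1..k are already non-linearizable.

after step 1 (#1 pop() → empty): stack <>
after step 2 (#2 push(58)): stack <58>
after step 3 (#3 pop() → 58): stack <>
after step 4 (#4 push(40)): stack <40>
after step 5 (#5 push(53)): stack <40,53>

linearizable — witness: #1; #2; #3; #4; #5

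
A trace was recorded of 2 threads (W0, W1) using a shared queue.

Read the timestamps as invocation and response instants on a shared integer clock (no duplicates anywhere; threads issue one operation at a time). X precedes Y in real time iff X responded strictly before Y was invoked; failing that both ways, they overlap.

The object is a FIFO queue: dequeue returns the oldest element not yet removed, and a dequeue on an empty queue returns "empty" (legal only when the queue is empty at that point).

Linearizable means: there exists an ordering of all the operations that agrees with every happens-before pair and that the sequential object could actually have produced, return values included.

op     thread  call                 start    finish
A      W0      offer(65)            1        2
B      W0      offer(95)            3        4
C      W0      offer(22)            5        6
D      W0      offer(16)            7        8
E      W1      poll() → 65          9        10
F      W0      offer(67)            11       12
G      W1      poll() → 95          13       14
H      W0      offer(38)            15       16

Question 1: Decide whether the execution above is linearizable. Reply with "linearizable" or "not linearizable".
linearizable

witness order: A, B, C, D, E, F, G, H
1. A offer(65), leaving queue <65>
2. B offer(95), leaving queue <65,95>
3. C offer(22), leaving queue <65,95,22>
4. D offer(16), leaving queue <65,95,22,16>
5. E poll() → 65, leaving queue <95,22,16>
6. F offer(67), leaving queue <95,22,16,67>
7. G poll() → 95, leaving queue <22,16,67>
8. H offer(38), leaving queue <22,16,67,38>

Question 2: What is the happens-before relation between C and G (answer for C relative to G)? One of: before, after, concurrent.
Answer: before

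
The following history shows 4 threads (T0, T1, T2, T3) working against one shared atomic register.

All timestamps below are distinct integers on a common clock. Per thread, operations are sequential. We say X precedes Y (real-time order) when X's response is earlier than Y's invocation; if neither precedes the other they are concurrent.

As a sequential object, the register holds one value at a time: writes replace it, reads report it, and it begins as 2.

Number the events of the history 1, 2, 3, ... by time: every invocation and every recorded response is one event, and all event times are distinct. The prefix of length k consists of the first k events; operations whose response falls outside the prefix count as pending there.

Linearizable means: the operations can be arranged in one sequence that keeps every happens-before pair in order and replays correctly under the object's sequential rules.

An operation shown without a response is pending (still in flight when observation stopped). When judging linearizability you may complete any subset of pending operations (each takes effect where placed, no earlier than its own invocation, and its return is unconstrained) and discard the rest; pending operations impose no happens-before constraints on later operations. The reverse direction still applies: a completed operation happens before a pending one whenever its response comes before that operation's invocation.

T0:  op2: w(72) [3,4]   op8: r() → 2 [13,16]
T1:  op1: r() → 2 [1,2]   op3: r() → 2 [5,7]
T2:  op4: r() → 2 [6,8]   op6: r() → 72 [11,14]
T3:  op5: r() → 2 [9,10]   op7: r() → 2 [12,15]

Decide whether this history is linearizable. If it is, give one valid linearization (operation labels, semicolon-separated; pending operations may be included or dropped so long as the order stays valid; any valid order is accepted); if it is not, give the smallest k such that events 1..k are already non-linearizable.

the violation lands at event 7, op3's response at time 7: events 1..6 linearize, events 1..7 do not
exactly one order of the 3 completed ops respects real time; the atomic register replay fails
every completion of the 1 pending operation (op4) was checked; none linearizes
e.g. op1, op2, op3 (pending dropped): illegal at step 3, since op3 r() → 2 cannot apply there

not linearizable — minimal violating prefix: 7 events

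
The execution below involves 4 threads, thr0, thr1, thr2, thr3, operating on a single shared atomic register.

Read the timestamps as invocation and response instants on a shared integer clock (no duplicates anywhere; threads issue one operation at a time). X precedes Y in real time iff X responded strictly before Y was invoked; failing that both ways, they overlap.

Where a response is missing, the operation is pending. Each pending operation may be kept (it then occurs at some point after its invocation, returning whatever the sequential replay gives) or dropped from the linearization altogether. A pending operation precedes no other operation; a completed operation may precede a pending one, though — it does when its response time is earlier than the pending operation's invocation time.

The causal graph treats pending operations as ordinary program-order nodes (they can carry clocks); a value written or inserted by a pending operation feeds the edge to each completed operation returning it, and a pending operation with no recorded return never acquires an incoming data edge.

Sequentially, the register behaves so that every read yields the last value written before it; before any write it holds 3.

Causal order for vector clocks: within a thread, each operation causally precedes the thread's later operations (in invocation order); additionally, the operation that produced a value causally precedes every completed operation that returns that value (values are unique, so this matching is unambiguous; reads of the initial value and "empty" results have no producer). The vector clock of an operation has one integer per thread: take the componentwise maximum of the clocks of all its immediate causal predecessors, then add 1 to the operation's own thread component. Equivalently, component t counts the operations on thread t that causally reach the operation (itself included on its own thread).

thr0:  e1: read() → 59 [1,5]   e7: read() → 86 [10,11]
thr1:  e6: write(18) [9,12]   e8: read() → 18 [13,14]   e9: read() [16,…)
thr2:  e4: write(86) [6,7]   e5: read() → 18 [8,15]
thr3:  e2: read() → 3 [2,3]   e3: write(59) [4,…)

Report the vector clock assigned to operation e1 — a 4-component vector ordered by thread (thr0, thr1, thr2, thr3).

e2, invoked 2, has no incoming edges; only thr3's bump applies → (0, 0, 0, 1)
e4, invoked 6, has no incoming edges; only thr2's bump applies → (0, 0, 1, 0)
e6, invoked 9, has no incoming edges; only thr1's bump applies → (0, 1, 0, 0)
merge at e3 (invoked 4): VC(e2)=(0, 0, 0, 1), own-thread bump on thr3 → (0, 0, 0, 2)
merge at e8 (invoked 13): VC(e6)=(0, 1, 0, 0), own-thread bump on thr1 → (0, 2, 0, 0)
merge at e5 (invoked 8): VC(e4)=(0, 0, 1, 0), VC(e6)=(0, 1, 0, 0), own-thread bump on thr2 → (0, 1, 2, 0)
merge at e9 (invoked 16): VC(e8)=(0, 2, 0, 0), own-thread bump on thr1 → (0, 3, 0, 0)
merge at e1 (invoked 1): VC(e3)=(0, 0, 0, 2), own-thread bump on thr0 → (1, 0, 0, 2)
merge at e7 (invoked 10): VC(e1)=(1, 0, 0, 2), VC(e4)=(0, 0, 1, 0), own-thread bump on thr0 → (2, 0, 1, 2)
target: VC(e1) = (1, 0, 0, 2)

(1, 0, 0, 2)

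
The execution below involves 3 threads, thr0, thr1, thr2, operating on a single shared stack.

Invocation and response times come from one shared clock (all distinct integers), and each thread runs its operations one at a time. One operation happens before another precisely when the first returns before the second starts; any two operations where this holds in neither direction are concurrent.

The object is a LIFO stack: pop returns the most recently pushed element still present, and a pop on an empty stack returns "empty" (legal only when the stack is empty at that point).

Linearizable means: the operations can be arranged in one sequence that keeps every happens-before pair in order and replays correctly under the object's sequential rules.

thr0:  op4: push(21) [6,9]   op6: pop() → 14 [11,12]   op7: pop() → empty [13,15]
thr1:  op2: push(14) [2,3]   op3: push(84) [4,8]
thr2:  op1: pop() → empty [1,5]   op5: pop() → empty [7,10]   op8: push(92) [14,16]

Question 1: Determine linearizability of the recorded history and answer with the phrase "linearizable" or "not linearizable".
not linearizable

prefix check: 1..9 passes, 1..10 fails once op5's time-10 response joins
every one of the 14 real-time-consistent orders over 5 completed stack ops fails the sequential spec
e.g. op1, op2, op3, op4, op5: illegal at step 5, since op5 pop() → empty cannot apply there
e.g. op1, op2, op3, op5, op4: illegal at step 4, since op5 pop() → empty cannot apply there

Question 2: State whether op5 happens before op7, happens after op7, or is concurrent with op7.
before

op5 spans [7,10], op7 spans [13,15]
resp(op5)=10 < inv(op7)=13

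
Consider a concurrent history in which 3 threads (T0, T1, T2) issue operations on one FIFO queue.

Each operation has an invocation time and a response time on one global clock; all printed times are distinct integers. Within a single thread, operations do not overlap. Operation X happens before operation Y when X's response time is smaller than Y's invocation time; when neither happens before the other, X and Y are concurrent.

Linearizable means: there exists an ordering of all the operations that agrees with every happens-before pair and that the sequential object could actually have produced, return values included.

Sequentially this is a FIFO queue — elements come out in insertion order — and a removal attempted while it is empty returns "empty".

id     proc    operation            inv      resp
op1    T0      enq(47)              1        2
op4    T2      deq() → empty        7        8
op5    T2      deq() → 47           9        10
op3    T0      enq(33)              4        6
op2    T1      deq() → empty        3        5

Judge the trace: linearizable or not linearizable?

not linearizable

already the first 5 events (up to op2's response at time 5) admit no linearization; the first 4 still do
the completed operations (2 total) allow one real-time order; the FIFO queue replay rejects it
completion choices over the 1 pending operation (op3) were checked; none helps
sample order op1, op2 (pending dropped) stalls at step 2 — op2 deq() → empty has no legal effect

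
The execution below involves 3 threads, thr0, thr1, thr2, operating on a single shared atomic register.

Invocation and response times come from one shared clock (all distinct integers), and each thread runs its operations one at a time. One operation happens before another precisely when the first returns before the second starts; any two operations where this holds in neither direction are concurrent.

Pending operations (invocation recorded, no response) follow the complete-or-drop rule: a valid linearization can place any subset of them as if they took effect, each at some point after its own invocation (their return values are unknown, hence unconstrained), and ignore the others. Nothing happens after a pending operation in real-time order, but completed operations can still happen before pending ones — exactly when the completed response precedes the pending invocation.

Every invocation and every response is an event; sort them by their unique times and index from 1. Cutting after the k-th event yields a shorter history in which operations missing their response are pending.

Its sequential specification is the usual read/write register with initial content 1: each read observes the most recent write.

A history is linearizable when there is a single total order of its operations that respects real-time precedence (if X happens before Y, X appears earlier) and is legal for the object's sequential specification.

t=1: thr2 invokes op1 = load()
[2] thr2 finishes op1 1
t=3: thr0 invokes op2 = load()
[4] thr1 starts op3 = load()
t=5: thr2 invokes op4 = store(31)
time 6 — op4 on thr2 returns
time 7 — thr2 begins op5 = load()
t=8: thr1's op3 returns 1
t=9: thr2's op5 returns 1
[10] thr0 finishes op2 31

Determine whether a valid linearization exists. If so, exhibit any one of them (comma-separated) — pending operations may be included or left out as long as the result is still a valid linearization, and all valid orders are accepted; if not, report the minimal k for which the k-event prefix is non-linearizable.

through event 8 a valid linearization exists; event 9 (op5 responding at time 9) ends that
all 3 real-time-respecting orders fail — 4 completed atomic register operations, no legal replay
no completion choice of the 1 pending operation (op2) rescues it — every subset was tried
e.g. op1, op3, op4, op5 (pending dropped): illegal at step 4, since op5 load() → 1 cannot apply there
e.g. op1, op4, op3, op5 (pending dropped): illegal at step 3, since op3 load() → 1 cannot apply there

not linearizable — minimal violating prefix: 9 events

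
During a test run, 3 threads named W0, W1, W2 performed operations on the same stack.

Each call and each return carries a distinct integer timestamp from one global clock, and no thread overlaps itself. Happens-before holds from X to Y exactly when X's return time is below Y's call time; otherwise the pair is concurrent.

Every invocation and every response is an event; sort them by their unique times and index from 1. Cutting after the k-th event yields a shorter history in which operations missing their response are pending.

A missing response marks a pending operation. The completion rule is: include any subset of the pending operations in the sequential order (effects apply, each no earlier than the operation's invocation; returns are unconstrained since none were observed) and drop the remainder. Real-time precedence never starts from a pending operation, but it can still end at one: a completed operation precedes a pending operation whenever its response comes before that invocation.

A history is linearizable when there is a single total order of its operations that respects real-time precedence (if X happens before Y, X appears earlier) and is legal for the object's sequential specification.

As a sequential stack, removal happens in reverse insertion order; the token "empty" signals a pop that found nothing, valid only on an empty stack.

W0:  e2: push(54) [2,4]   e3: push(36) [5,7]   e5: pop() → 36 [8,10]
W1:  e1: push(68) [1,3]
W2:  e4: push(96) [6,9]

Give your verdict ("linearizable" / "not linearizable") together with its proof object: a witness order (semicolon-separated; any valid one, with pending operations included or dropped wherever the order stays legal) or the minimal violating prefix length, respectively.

step 1: e1 push(68) — stack <68>
step 2: e2 push(54) — stack <68,54>
step 3: e3 push(36) — stack <68,54,36>
step 4: e5 pop() → 36 — stack <68,54>
step 5: e4 push(96) — stack <68,54,96>

linearizable — witness: e1; e2; e3; e5; e4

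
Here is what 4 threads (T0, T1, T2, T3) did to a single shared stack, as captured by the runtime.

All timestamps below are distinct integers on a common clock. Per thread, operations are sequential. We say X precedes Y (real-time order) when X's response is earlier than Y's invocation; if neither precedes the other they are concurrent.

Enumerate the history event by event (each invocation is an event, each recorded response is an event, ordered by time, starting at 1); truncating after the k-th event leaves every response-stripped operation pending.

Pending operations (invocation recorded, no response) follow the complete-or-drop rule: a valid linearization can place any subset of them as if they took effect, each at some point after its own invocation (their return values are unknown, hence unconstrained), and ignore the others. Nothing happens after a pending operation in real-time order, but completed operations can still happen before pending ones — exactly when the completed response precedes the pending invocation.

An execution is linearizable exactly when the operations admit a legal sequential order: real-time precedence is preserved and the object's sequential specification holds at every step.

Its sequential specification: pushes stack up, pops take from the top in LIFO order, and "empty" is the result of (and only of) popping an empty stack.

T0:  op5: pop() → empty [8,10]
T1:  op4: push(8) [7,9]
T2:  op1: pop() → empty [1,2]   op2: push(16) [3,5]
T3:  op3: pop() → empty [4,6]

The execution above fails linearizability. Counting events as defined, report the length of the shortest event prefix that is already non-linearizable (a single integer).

10

events 1..9 are still linearizable — one witness is op1, op3, op2, op4:
step 1: op1 pop() → empty — stack <>
step 2: op3 pop() → empty — stack <>
step 3: op2 push(16) — stack <16>
step 4: op4 push(8) — stack <16,8>
with event 10 included (op5 responding at time 10), all real-time-consistent orders fail
e.g. op1, op2, op3, op4, op5: illegal at step 3, since op3 pop() → empty cannot apply there
e.g. op1, op2, op3, op5, op4: illegal at step 3, since op3 pop() → empty cannot apply there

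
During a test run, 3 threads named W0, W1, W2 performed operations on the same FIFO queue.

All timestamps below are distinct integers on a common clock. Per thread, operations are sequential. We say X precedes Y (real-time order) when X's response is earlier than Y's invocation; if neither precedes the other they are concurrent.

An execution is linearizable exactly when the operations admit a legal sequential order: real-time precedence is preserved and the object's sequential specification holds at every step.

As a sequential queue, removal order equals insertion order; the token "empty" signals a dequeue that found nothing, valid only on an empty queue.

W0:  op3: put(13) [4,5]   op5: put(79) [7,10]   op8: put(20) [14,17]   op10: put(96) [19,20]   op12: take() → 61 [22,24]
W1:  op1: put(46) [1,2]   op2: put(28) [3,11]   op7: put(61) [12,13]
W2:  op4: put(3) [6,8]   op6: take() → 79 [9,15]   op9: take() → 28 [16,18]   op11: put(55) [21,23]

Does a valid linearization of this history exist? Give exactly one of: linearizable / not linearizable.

not linearizable

already the first 15 events (up to op6's response at time 15) admit no linearization; the first 14 still do
7 completed operations, 23 real-time-consistent orders — every FIFO queue replay fails
no escape via the 1 pending operation (op8): every completion choice fails
for example op1, op2, op3, op4, op5, op6, op7 (pending dropped) fails at step 6: op6 take() → 79 is not legal there
for example op1, op2, op3, op4, op5, op7, op6 (pending dropped) fails at step 7: op6 take() → 79 is not legal there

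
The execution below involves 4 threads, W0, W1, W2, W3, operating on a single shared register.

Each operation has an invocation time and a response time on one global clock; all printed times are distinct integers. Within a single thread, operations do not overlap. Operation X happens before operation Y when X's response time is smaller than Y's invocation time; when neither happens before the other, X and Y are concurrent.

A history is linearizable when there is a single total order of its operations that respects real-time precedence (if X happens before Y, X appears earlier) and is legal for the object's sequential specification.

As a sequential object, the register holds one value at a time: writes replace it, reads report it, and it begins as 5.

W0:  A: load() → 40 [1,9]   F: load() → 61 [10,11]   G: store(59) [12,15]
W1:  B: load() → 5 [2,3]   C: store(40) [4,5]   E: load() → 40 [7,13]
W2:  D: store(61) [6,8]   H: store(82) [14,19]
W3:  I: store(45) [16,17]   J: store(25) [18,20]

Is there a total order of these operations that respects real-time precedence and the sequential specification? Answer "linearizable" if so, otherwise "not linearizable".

linearizable

a witness: B, C, A, E, D, F, G, H, I, J
after step 1 (B load() → 5): value 5
after step 2 (C store(40)): value 40
after step 3 (A load() → 40): value 40
after step 4 (E load() → 40): value 40
after step 5 (D store(61)): value 61
after step 6 (F load() → 61): value 61
after step 7 (G store(59)): value 59
after step 8 (H store(82)): value 82
after step 9 (I store(45)): value 45
after step 10 (J store(25)): value 25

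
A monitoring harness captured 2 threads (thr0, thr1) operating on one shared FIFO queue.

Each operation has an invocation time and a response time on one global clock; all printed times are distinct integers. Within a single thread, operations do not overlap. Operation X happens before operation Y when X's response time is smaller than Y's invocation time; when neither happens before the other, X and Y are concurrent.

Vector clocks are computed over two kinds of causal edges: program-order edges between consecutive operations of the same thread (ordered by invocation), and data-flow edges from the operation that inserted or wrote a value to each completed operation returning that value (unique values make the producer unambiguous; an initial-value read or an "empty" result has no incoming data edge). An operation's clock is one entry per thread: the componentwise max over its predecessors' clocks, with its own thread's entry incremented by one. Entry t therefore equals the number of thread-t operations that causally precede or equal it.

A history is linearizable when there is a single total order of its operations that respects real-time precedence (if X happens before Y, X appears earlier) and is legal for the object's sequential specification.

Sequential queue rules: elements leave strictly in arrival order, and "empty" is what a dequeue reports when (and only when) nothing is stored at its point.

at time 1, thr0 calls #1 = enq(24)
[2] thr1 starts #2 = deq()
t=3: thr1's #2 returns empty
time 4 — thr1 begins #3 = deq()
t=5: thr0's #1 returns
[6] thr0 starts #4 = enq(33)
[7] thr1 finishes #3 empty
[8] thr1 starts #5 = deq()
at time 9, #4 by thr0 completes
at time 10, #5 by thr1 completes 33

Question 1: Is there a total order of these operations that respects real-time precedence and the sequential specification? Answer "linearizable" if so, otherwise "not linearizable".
not linearizable

the violation lands at event 10, #5's response at time 10: events 1..9 linearize, events 1..10 do not
the 5 completed operations admit 8 real-time orders; each fails the FIFO queue replay
for example #1, #2, #3, #4, #5 fails at step 2: #2 deq() → empty is not legal there
for example #1, #2, #3, #5, #4 fails at step 2: #2 deq() → empty is not legal there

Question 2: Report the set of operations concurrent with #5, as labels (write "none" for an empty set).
Answer: #4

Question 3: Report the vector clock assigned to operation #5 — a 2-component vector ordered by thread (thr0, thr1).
Answer: (2, 3)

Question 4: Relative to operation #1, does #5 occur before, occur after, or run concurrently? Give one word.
Answer: after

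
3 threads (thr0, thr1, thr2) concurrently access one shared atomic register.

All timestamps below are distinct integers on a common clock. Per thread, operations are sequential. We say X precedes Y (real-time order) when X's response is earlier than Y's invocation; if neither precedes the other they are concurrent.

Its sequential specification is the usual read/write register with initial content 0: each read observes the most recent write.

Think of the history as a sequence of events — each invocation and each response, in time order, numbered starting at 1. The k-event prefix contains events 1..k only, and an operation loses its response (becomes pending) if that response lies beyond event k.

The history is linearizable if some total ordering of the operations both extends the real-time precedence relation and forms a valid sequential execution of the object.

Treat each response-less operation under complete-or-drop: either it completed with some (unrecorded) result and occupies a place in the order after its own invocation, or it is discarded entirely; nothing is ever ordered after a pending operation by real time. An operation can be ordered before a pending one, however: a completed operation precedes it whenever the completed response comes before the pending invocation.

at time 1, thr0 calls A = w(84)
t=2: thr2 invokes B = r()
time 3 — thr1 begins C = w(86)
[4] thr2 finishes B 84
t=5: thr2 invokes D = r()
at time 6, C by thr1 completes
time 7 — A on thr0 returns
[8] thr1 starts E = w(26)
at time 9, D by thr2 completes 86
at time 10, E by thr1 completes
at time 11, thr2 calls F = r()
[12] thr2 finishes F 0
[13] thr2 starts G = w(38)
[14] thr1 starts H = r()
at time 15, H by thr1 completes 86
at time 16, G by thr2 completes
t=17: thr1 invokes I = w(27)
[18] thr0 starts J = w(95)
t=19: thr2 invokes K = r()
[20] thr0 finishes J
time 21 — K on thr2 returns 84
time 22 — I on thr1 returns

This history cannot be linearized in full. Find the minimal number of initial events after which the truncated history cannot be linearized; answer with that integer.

12

a valid linearization of events 1..11 exists, for instance A, B, C, D, E:
after step 1 (A w(84)): value 84
after step 2 (B r() → 84): value 84
after step 3 (C w(86)): value 86
after step 4 (D r() → 86): value 86
after step 5 (E w(26)): value 26
adding event 12 (F responds at 12) leaves no legal real-time order
for example A, B, C, D, E, F fails at step 6: F r() → 0 is not legal there
for example A, B, C, E, D, F fails at step 5: D r() → 86 is not legal there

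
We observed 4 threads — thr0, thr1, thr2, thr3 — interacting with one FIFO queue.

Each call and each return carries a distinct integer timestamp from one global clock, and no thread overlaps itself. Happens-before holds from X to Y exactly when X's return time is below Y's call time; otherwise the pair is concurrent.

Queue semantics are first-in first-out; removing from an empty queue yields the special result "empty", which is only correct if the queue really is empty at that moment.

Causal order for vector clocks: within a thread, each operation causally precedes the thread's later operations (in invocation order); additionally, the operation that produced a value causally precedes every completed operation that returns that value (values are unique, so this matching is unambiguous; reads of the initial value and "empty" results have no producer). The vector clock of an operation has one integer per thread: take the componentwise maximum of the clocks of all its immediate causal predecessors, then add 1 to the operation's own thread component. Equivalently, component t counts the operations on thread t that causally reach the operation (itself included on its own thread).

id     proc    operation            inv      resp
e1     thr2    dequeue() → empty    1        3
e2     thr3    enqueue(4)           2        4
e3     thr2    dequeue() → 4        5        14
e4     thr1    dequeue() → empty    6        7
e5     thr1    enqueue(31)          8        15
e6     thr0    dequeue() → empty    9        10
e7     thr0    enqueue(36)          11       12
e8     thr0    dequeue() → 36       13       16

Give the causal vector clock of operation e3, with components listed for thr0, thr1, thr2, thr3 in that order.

(0, 0, 2, 1)

e2, invoked 2, has no incoming edges; only thr3's bump applies → (0, 0, 0, 1)
e1, invoked 1, has no incoming edges; only thr2's bump applies → (0, 0, 1, 0)
e4, invoked 6, has no incoming edges; only thr1's bump applies → (0, 1, 0, 0)
e6, invoked 9, has no incoming edges; only thr0's bump applies → (1, 0, 0, 0)
e5 (invocation 8): componentwise max over VC(e4)=(0, 1, 0, 0), +1 at thr1, giving (0, 2, 0, 0)
e7 (invocation 11): componentwise max over VC(e6)=(1, 0, 0, 0), +1 at thr0, giving (2, 0, 0, 0)
e3 (invocation 5): componentwise max over VC(e1)=(0, 0, 1, 0), VC(e2)=(0, 0, 0, 1), +1 at thr2, giving (0, 0, 2, 1)
e8 (invocation 13): componentwise max over VC(e7)=(2, 0, 0, 0), +1 at thr0, giving (3, 0, 0, 0)
target: VC(e3) = (0, 0, 2, 1)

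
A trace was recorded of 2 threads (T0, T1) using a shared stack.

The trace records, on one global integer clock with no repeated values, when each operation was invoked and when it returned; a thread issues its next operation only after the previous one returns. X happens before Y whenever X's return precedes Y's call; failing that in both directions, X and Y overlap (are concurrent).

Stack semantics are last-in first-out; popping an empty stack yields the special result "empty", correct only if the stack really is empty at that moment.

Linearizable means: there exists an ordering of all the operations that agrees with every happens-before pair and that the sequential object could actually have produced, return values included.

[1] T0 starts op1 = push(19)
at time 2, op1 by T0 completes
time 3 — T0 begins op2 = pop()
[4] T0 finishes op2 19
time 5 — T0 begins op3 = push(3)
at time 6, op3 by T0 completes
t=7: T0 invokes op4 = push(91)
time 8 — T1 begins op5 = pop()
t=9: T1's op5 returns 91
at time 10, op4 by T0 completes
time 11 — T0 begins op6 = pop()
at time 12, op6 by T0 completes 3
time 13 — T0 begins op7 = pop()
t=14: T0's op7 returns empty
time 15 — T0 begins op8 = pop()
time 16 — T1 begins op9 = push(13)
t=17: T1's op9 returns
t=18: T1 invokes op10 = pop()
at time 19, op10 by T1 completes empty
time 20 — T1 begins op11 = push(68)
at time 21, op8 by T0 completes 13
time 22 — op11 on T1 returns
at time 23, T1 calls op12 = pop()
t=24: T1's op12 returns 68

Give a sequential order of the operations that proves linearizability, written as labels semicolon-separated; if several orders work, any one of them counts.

after step 1 (op1 push(19)): stack <19>
after step 2 (op2 pop() → 19): stack <>
after step 3 (op3 push(3)): stack <3>
after step 4 (op4 push(91)): stack <3,91>
after step 5 (op5 pop() → 91): stack <3>
after step 6 (op6 pop() → 3): stack <>
after step 7 (op7 pop() → empty): stack <>
after step 8 (op9 push(13)): stack <13>
after step 9 (op8 pop() → 13): stack <>
after step 10 (op10 pop() → empty): stack <>
after step 11 (op11 push(68)): stack <68>
after step 12 (op12 pop() → 68): stack <>

op1; op2; op3; op4; op5; op6; op7; op9; op8; op10; op11; op12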